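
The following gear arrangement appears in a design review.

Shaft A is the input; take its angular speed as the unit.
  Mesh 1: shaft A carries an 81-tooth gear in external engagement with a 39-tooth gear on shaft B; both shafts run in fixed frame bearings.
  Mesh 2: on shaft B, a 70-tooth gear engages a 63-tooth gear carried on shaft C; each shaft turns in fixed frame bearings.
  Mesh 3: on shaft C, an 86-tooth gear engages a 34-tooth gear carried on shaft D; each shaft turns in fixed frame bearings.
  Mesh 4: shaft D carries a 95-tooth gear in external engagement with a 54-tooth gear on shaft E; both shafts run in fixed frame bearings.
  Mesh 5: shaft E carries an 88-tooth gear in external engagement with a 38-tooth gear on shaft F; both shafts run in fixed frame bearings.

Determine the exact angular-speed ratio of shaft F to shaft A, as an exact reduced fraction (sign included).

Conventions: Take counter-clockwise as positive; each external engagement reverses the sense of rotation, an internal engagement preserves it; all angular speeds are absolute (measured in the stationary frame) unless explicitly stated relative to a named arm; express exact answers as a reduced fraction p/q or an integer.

-47300/1989

class = fixed-axis compound train [5 meshes; 5 ratios multiply, 5 sense flips]
mesh 1 [81T→39T]: running ratio 27/13, sense −
mesh 2 [70T→63T]: running ratio 30/13, sense +
mesh 3 [86T→34T]: running ratio 1290/221, sense −
mesh 4 [95T→54T]: running ratio 20425/1989, sense +
mesh 5 [88T→38T]: running ratio 47300/1989, sense −
ω_out/ω_in = -47300/1989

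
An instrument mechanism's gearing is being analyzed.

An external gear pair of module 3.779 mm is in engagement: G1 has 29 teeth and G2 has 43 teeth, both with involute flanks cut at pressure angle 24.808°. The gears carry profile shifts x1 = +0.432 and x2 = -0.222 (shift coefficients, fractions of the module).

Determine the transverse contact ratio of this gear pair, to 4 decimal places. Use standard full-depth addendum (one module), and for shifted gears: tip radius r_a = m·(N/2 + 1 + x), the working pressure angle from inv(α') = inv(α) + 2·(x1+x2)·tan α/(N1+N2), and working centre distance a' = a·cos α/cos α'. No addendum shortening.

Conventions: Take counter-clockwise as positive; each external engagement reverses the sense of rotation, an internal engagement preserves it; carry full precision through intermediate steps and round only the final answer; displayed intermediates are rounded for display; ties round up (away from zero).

recognized (one external pair, fixed centres): single-mesh tooth geometry, m = 3.779, N1 = 29, N2 = 43
base radii: r_b1 = 49.738911, r_b2 = 73.750799
tip radii: r_a1 = 60.207028, r_a2 = 84.188562
inv(α') = inv(24.808°) + 2·(+0.432-0.222)·tan α/(29+43) = 0.03194940  ⇒  α' = 25.50827°
a' = a·cos α / cos α' = 136.0440·cos 24.808°/cos 25.50827° = 136.827191
action lengths: √(r_a1²−r_b1²) = 33.925314, √(r_a2²−r_b2²) = 40.602138
base pitch p_b = π·m·cos α = 10.776510
CR = (33.925314 + 40.602138 − 136.827191·sin 25.50827°)/10.776510 = 1.447965
contact ratio ≈ 1.4480

1.4480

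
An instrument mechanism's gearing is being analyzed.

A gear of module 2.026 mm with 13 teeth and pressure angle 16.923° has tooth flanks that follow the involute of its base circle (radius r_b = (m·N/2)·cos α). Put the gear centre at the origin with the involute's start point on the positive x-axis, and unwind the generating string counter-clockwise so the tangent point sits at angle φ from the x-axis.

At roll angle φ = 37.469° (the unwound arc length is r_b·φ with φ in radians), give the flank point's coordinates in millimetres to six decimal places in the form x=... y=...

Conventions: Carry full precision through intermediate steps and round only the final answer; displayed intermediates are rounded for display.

x=15.011473 y=1.125036

recognized (one wheel, involute flank): single-mesh tooth geometry, m = 2.026, N = 13
pitch radius r_p = m·N/2 = 2.026·13/2 = 13.169000
base radius r_b = r_p·cos α = 13.169000·cos 16.923° = 12.598740
roll angle φ = 37.469° = 0.65395742 rad
x = r_b·(cos φ + φ·sin φ) = 15.011473
y = r_b·(sin φ − φ·cos φ) = 1.125036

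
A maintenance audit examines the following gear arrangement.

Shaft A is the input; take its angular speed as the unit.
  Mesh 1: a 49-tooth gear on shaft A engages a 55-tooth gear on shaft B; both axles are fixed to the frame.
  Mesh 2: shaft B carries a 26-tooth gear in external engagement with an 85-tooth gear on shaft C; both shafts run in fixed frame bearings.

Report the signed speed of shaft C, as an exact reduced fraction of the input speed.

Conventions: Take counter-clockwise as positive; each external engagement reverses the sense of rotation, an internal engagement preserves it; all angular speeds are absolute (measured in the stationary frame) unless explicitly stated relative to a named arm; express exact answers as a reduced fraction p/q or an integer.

2-mesh fixed-axis compound train (all bearings frame-fixed)
mesh 1 [49T→55T]: |ω|/ω_in = 1×49/55 = 49/55, sense flips to −
mesh 2 [26T→85T]: |ω|/ω_in = (49/55)×26/85 = 1274/4675, sense flips to +
signed output speed (× input speed) = 1274/4675

1274/4675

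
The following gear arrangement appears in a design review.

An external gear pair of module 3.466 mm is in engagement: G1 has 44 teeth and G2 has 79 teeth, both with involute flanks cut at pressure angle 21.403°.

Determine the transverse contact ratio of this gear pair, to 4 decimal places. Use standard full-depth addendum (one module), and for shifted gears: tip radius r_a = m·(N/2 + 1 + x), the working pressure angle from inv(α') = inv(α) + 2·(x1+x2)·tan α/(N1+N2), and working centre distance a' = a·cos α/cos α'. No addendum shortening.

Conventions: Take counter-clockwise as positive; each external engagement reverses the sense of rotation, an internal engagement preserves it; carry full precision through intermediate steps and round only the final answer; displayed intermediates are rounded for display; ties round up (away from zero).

1.7037

topology: single-mesh involute geometry — m = 3.466, 44T/79T pair
base radii: r_b1 = 70.993411, r_b2 = 127.465443
tip radii: r_a1 = 79.718000, r_a2 = 140.373000
no profile shift: α' = α, a' = a
action lengths: √(r_a1²−r_b1²) = 36.261482, √(r_a2²−r_b2²) = 58.797449
base pitch p_b = π·m·cos α = 10.137835
CR = (36.261482 + 58.797449 − 213.159000·sin 21.40300°)/10.137835 = 1.703694
contact ratio ≈ 1.7037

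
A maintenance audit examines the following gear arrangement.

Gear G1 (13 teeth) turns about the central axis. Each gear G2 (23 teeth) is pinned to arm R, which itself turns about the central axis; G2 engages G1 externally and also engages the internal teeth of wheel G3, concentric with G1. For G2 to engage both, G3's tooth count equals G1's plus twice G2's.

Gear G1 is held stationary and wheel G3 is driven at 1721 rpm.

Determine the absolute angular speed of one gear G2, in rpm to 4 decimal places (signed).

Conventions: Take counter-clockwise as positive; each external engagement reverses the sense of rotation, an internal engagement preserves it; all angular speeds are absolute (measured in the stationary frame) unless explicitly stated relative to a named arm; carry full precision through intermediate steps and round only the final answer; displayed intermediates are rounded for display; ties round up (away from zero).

+2207.3696 rpm

planetary set (13T centre, 23T on arm, 59T internal) — Willis relation
normalise by the input: solve with ω_ring = 1, then scale by 1721 rpm
ring teeth: 13 + 2·23 = 59
13(ω_sun−ω_arm) = −59(ω_ring−ω_arm),  ω_sun = 0, ω_ring = 1
13(0−ω_arm) = −59(1−ω_arm)  ⇒  72·ω_arm = 59  ⇒  ω_arm = 59/72
sun–planet mesh: 13·(0−59/72) = −23·(ω_p−ω_arm)  ⇒  ω_p−ω_arm = 767/1656
ω_p = 59/72 + 767/1656 = 59/46
scale: ω_p = 59/46 × 1721 rpm = +2207.3696 rpm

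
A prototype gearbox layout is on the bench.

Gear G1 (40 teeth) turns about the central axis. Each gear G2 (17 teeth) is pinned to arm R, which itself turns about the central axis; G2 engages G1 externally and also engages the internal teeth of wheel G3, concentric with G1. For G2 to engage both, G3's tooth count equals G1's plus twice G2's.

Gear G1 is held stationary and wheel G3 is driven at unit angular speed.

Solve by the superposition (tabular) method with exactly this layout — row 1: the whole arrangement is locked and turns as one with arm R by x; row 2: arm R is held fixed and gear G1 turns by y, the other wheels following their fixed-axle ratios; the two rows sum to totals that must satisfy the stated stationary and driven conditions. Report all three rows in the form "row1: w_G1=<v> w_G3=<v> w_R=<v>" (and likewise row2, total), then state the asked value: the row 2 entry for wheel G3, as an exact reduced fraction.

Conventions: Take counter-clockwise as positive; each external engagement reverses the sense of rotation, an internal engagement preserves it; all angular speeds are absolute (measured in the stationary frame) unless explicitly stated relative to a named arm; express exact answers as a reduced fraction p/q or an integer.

recognized (axles ride arm R): planetary set, 40/17/74 teeth
row 1 (train locked, turned with arm): all members turn x
superposition row 2 [arm held]: sun y, ring −(40/74)·y, arm 0
boundary: total ω_sun = x + y = 0 and total ω_ring = x − (40/74)·y = 1  ⇒  y = -37/57, x = 37/57
row 2 ring = −(40/74)·(-37/57) = 20/57
totals (row 1 + row 2): sun 37/57 + (-37/57) = 0, ring 37/57 + 20/57 = 1, arm 37/57 + 0 = 37/57
asked cell (row2, ring) = 20/57

row1: w_G1=37/57 w_G3=37/57 w_R=37/57
row2: w_G1=-37/57 w_G3=20/57 w_R=0
total: w_G1=0 w_G3=1 w_R=37/57
asked value: 20/57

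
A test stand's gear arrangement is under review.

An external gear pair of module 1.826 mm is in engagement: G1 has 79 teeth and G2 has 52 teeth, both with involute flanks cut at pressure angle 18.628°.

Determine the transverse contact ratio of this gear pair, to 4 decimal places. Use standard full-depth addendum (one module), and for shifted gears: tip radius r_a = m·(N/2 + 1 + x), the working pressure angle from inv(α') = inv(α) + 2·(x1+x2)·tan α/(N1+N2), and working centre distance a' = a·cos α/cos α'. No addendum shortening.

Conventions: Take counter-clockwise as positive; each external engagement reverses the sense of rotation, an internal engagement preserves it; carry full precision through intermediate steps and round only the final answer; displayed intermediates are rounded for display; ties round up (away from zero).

1.8770

class = single-mesh tooth geometry [involute pair 79T × 52T, m = 1.826]
base radii: r_b1 = 68.348441, r_b2 = 44.988847
tip radii: r_a1 = 73.953000, r_a2 = 49.302000
no profile shift: α' = α, a' = a
action lengths: √(r_a1²−r_b1²) = 28.240694, √(r_a2²−r_b2²) = 20.166577
base pitch p_b = π·m·cos α = 5.436024
CR = (28.240694 + 20.166577 − 119.603000·sin 18.62800°)/5.436024 = 1.876995
contact ratio ≈ 1.8770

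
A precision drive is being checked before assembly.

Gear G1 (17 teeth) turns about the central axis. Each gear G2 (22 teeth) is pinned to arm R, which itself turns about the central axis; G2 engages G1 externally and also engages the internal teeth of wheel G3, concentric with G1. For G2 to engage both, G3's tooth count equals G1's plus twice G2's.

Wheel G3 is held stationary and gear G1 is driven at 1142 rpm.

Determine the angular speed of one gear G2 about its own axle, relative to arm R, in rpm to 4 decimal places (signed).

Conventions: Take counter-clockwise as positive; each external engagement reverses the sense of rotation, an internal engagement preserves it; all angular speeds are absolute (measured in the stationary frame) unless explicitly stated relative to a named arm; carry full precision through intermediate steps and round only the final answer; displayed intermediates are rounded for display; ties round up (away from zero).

-690.1247 rpm

recognized (axles ride arm R): planetary set, 17/22/61 teeth
normalise by the input: solve with ω_sun = 1, then scale by 1142 rpm
ring teeth: 17 + 2·22 = 61
17(ω_sun−ω_arm) = −61(ω_ring−ω_arm),  ω_ring = 0, ω_sun = 1
17(1−ω_arm) = −61(0−ω_arm)  ⇒  78·ω_arm = 17  ⇒  ω_arm = 17/78
sun–planet mesh: 17·(1−17/78) = −22·(ω_p−ω_arm)  ⇒  ω_p−ω_arm = -1037/1716
scale: ω_p−ω_arm = -1037/1716 × 1142 rpm = -690.1247 rpm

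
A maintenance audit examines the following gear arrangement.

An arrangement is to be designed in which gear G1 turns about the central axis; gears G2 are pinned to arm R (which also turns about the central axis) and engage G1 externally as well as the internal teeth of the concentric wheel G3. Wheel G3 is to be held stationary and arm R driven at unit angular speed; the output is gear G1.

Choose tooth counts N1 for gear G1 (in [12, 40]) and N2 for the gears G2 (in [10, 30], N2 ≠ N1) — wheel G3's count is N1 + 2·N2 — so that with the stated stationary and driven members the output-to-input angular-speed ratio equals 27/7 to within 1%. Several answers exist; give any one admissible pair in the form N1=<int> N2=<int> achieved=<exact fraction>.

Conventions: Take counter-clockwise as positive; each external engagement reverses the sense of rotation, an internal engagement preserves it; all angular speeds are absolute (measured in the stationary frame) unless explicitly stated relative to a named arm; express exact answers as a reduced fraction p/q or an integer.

N1=14 N2=13 achieved=27/7

topology: planetary set — design target 27/7, arm = carrier (Willis)
Willis with ω_ring = 0: ω_sun/ω_arm = (N1+N3)/N1; set equal to 27/7  ⇒  N3/N1 = 27/7 − 1 = 20/7
N3 = N1 + 2·N2  ⇒  N2/N1 = (N3/N1 − 1)/2 = (20/7 − 1)/2 = 13/14
smallest multiple with N1 ≥ 12 and N2 ≥ 10: k = 1  ⇒  N1 = 1·14 = 14, N2 = 1·13 = 13 (N1 ≤ 40, N2 ≤ 30, N2 ≠ N1 ✓), N3 = 14 + 2·13 = 40
check: (N1+N3)/N1 with N1 = 14, N3 = 40 gives 27/7; |achieved − target| = 0 ≤ 27/700 ✓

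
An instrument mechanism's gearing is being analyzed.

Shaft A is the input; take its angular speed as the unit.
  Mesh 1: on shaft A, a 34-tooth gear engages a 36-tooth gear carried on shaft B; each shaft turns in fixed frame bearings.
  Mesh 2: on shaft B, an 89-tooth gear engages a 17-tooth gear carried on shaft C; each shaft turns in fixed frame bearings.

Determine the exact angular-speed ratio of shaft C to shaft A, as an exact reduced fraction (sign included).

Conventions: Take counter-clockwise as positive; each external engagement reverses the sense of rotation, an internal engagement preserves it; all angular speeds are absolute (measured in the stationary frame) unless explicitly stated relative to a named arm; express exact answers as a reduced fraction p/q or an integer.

89/18

class = fixed-axis compound train [2 meshes; 2 ratios multiply, 2 sense flips]
mesh 1 [34T→36T]: running ratio 17/18, sense −
mesh 2 [89T→17T]: running ratio 89/18, sense +
ω_out/ω_in = 89/18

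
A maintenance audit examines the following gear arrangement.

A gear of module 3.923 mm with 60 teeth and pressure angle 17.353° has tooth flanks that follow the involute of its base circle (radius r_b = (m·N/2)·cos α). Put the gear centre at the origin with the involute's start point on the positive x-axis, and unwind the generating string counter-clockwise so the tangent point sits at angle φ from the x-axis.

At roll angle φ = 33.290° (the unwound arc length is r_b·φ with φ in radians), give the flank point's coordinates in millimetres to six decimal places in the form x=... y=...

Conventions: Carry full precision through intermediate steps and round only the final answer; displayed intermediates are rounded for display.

x=129.723898 y=7.099512

topology: single-mesh involute geometry — m = 3.923, N = 60
pitch radius r_p = m·N/2 = 3.923·60/2 = 117.690000
base radius r_b = r_p·cos α = 117.690000·cos 17.353° = 112.333376
roll angle φ = 33.290° = 0.58102011 rad
x = r_b·(cos φ + φ·sin φ) = 129.723898
y = r_b·(sin φ − φ·cos φ) = 7.099512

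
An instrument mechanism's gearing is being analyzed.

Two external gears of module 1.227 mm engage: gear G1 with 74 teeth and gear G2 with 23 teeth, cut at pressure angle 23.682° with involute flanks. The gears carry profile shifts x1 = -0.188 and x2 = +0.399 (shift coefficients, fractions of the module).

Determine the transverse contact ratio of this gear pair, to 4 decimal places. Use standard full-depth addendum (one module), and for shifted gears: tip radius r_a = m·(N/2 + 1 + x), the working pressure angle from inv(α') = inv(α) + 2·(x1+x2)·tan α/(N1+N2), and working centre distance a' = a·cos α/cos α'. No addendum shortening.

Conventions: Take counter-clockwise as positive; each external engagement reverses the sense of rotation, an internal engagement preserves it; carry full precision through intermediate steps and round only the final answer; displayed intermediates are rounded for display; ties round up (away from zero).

class = single-mesh tooth geometry [involute pair 74T × 23T, m = 1.227]
base radii: r_b1 = 41.575897, r_b2 = 12.922238
tip radii: r_a1 = 46.395324, r_a2 = 15.827073
inv(α') = inv(23.682°) + 2·(-0.188+0.399)·tan α/(74+23) = 0.02717391  ⇒  α' = 24.23562°
a' = a·cos α / cos α' = 59.5095·cos 23.682°/cos 24.23562° = 59.765566
action lengths: √(r_a1²−r_b1²) = 20.590554, √(r_a2²−r_b2²) = 9.138490
base pitch p_b = π·m·cos α = 3.530122
CR = (20.590554 + 9.138490 − 59.765566·sin 24.23562°)/3.530122 = 1.471869
contact ratio ≈ 1.4719

1.4719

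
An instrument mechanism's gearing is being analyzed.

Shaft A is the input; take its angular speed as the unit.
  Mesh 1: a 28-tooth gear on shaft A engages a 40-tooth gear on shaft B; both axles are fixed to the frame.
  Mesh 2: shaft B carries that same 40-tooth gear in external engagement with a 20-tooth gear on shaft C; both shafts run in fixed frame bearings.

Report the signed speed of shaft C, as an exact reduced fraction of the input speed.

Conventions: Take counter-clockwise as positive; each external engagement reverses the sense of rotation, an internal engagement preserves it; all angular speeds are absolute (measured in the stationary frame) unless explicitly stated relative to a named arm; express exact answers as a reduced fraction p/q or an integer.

2-mesh fixed-axis compound train (all bearings frame-fixed)
mesh 1 [28T→40T]: |ω|/ω_in = 1×28/40 = 7/10, sense flips to −
mesh 2 [40T→20T]: |ω|/ω_in = (7/10)×40/20 = 7/5, sense flips to +
signed output speed (× input speed) = 7/5

7/5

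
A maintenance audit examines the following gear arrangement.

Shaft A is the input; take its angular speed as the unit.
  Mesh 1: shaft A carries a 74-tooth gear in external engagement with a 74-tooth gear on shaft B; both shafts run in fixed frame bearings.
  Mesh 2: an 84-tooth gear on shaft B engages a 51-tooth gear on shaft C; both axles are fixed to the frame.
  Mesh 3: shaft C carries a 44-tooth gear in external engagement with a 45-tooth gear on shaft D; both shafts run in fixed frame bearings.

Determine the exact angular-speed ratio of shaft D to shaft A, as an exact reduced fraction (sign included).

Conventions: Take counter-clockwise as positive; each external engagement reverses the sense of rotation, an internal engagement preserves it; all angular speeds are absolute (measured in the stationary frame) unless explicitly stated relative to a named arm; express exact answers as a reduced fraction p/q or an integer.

class = fixed-axis compound train [3 meshes; 3 ratios multiply, 3 sense flips]
mesh 1 [74T→74T]: running ratio 1, sense −
mesh 2 [84T→51T]: running ratio 28/17, sense +
mesh 3 [44T→45T]: running ratio 1232/765, sense −
ω_out/ω_in = -1232/765

-1232/765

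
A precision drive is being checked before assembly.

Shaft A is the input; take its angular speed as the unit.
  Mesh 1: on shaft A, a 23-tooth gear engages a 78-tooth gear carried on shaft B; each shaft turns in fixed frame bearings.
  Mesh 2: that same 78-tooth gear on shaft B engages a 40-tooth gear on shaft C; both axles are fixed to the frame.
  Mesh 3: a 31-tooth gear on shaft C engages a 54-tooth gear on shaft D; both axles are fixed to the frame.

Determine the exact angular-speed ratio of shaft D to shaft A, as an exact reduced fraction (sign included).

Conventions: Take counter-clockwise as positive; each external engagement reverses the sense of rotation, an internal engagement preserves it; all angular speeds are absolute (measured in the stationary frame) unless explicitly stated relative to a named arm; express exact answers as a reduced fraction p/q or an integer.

-713/2160

class = fixed-axis compound train [3 meshes; 3 ratios multiply, 3 sense flips]
mesh 1 [23T→78T]: running ratio 23/78, sense −
mesh 2 [78T→40T]: running ratio 23/40, sense +
mesh 3 [31T→54T]: running ratio 713/2160, sense −
ω_out/ω_in = -713/2160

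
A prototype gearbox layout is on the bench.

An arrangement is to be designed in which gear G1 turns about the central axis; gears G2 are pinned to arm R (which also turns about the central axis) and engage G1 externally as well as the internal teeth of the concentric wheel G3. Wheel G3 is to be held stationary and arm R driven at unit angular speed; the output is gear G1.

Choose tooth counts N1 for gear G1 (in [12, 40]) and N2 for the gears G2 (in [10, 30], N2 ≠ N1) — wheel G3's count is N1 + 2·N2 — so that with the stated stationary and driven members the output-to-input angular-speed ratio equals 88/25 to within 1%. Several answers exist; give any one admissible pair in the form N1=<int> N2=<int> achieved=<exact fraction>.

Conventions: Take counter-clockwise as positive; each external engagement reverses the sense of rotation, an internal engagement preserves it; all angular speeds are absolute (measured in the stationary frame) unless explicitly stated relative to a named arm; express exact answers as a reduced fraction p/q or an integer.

planetary set to be sized for 88/25 (Willis relation)
Willis with ω_ring = 0: ω_sun/ω_arm = (N1+N3)/N1; set equal to 88/25  ⇒  N3/N1 = 88/25 − 1 = 63/25
N3 = N1 + 2·N2  ⇒  N2/N1 = (N3/N1 − 1)/2 = (63/25 − 1)/2 = 19/25
smallest multiple with N1 ≥ 12 and N2 ≥ 10: k = 1  ⇒  N1 = 1·25 = 25, N2 = 1·19 = 19 (N1 ≤ 40, N2 ≤ 30, N2 ≠ N1 ✓), N3 = 25 + 2·19 = 63
check: (N1+N3)/N1 with N1 = 25, N3 = 63 gives 88/25; |achieved − target| = 0 ≤ 22/625 ✓

N1=25 N2=19 achieved=88/25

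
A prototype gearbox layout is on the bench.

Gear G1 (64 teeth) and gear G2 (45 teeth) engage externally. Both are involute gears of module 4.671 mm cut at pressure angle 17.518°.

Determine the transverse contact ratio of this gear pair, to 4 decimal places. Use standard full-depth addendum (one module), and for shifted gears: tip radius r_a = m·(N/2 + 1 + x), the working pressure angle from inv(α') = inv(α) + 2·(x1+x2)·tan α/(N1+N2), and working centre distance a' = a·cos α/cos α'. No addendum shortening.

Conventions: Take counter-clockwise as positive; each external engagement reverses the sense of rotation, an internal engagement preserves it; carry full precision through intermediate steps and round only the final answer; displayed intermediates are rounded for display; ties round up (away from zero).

recognized (one external pair, fixed centres): single-mesh tooth geometry, m = 4.671, N1 = 64, N2 = 45
base radii: r_b1 = 142.539852, r_b2 = 100.223334
tip radii: r_a1 = 154.143000, r_a2 = 109.768500
no profile shift: α' = α, a' = a
action lengths: √(r_a1²−r_b1²) = 58.672437, √(r_a2²−r_b2²) = 44.770604
base pitch p_b = π·m·cos α = 13.993817
CR = (58.672437 + 44.770604 − 254.569500·sin 17.51800°)/13.993817 = 1.916292
contact ratio ≈ 1.9163

1.9163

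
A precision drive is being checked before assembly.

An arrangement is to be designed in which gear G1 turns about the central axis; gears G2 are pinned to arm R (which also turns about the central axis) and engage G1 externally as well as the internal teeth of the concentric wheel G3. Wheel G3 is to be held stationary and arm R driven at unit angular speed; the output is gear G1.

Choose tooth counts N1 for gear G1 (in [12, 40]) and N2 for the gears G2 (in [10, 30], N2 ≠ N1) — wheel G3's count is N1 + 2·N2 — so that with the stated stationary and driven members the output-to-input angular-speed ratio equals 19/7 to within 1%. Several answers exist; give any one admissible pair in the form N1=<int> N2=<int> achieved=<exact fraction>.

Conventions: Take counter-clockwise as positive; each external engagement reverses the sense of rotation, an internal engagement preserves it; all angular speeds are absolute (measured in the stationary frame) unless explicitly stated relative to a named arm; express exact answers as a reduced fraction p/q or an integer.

N1=28 N2=10 achieved=19/7

topology: planetary set — design target 19/7, arm = carrier (Willis)
Willis with ω_ring = 0: ω_sun/ω_arm = (N1+N3)/N1; set equal to 19/7  ⇒  N3/N1 = 19/7 − 1 = 12/7
N3 = N1 + 2·N2  ⇒  N2/N1 = (N3/N1 − 1)/2 = (12/7 − 1)/2 = 5/14
smallest multiple with N1 ≥ 12 and N2 ≥ 10: k = 2  ⇒  N1 = 2·14 = 28, N2 = 2·5 = 10 (N1 ≤ 40, N2 ≤ 30, N2 ≠ N1 ✓), N3 = 28 + 2·10 = 48
check: (N1+N3)/N1 with N1 = 28, N3 = 48 gives 19/7; |achieved − target| = 0 ≤ 19/700 ✓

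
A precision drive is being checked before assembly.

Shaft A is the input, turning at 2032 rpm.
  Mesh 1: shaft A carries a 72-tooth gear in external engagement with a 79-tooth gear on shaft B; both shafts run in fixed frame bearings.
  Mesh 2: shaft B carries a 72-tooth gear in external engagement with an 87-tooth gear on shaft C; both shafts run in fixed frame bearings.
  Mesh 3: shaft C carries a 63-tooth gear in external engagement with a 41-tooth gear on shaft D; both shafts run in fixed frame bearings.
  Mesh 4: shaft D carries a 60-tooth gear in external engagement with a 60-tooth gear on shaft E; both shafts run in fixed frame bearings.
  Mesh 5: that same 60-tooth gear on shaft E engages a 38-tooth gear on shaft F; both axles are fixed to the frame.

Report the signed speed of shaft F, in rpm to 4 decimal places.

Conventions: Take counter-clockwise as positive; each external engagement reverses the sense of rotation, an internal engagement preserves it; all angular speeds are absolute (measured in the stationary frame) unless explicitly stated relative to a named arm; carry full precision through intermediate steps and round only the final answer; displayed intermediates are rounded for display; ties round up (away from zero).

-3718.4907 rpm

5-mesh fixed-axis compound train (all bearings frame-fixed)
mesh 1 [72T→79T]: ω = 2032.0000×72/79 = 1851.9494 rpm, sense flips to −
mesh 2 [72T→87T]: ω = 1851.9494×72/87 = 1532.6478 rpm, sense flips to +
mesh 3 [63T→41T]: ω = 1532.6478×63/41 = 2355.0441 rpm, sense flips to −
mesh 4 [60T→60T]: ω = 2355.0441×60/60 = 2355.0441 rpm, sense flips to +
mesh 5 [60T→38T]: ω = 2355.0441×60/38 = 3718.4907 rpm, sense flips to −
signed output speed = -3718.4907 rpm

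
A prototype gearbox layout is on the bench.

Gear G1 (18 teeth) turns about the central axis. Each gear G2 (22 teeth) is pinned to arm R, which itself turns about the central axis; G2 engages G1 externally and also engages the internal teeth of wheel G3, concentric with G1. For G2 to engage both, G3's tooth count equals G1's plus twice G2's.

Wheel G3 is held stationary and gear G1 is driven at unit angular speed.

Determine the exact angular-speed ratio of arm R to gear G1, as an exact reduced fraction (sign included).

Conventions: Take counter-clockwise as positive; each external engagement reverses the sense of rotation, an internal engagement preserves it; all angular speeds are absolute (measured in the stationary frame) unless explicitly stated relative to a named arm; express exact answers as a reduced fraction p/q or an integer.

class = planetary set [G3 = 18+2·22 = 62; Willis about the carrier]
ring teeth: 18 + 2·22 = 62
18(ω_sun−ω_arm) = −62(ω_ring−ω_arm),  ω_ring = 0, ω_sun = 1
18(1−ω_arm) = −62(0−ω_arm)  ⇒  80·ω_arm = 18  ⇒  ω_arm = 9/40
ω_out/ω_in = 9/40

9/40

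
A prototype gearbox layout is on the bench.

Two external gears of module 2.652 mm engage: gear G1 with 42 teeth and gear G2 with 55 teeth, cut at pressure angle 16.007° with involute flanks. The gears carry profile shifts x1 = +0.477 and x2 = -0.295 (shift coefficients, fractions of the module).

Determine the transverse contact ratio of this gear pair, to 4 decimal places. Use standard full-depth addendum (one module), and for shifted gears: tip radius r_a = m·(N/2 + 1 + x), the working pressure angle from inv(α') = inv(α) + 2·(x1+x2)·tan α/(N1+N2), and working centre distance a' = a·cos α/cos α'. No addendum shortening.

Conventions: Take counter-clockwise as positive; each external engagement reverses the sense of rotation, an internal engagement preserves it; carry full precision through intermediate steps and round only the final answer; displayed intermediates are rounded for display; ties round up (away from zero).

recognized (one external pair, fixed centres): single-mesh tooth geometry, m = 2.652, N1 = 42, N2 = 55
base radii: r_b1 = 53.532711, r_b2 = 70.102359
tip radii: r_a1 = 59.609004, r_a2 = 74.799660
inv(α') = inv(16.007°) + 2·(+0.477-0.295)·tan α/(42+55) = 0.00857929  ⇒  α' = 16.72218°
a' = a·cos α / cos α' = 128.6220·cos 16.007°/cos 16.72218° = 129.094316
action lengths: √(r_a1²−r_b1²) = 26.219883, √(r_a2²−r_b2²) = 26.089239
base pitch p_b = π·m·cos α = 8.008475
CR = (26.219883 + 26.089239 − 129.094316·sin 16.72218°)/8.008475 = 1.893575
contact ratio ≈ 1.8936

1.8936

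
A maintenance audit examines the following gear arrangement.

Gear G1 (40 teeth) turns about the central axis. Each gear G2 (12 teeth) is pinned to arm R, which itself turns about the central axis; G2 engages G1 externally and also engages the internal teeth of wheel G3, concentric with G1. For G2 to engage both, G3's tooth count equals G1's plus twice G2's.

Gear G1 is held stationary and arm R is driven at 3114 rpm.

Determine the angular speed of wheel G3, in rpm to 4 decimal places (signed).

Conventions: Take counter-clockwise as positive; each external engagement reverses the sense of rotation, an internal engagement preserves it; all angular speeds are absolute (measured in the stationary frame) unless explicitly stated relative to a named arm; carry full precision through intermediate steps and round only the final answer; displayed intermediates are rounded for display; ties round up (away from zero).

planetary set (40T centre, 12T on arm, 64T internal) — Willis relation
normalise by the input: solve with ω_arm = 1, then scale by 3114 rpm
ring teeth: 40 + 2·12 = 64
40(ω_sun−ω_arm) = −64(ω_ring−ω_arm),  ω_sun = 0, ω_arm = 1
ω_ring = 1 − (40/64)(0−1) = 13/8
scale: ω_ring = 13/8 × 3114 rpm = +5060.2500 rpm

+5060.2500 rpm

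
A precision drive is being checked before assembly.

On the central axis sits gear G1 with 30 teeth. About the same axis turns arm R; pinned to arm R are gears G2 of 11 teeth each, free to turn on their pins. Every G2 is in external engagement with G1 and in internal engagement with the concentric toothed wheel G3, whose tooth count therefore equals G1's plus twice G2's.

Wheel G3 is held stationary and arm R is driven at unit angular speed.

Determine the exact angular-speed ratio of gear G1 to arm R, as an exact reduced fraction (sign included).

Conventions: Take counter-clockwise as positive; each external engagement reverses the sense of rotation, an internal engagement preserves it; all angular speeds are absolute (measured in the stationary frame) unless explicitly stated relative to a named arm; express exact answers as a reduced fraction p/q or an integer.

class = planetary set [G3 = 30+2·11 = 52; Willis about the carrier]
ring teeth: 30 + 2·11 = 52
30(ω_sun−ω_arm) = −52(ω_ring−ω_arm),  ω_ring = 0, ω_arm = 1
ω_sun = 1 − (52/30)(0−1) = 41/15
ω_out/ω_in = 41/15

41/15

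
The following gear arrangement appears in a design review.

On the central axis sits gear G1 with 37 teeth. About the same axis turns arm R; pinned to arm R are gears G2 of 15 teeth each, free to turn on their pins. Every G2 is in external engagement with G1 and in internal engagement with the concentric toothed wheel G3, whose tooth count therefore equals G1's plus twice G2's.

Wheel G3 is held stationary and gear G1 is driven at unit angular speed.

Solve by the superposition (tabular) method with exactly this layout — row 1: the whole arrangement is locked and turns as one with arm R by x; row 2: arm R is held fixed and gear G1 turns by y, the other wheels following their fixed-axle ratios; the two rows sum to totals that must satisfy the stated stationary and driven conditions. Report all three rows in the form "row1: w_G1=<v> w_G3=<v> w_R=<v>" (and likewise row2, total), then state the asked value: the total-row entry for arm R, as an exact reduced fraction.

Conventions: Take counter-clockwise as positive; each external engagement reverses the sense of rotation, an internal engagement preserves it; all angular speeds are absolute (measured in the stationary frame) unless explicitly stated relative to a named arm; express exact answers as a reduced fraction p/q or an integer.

recognized (axles ride arm R): planetary set, 37/15/67 teeth
superposition row 1 [locked train]: every member turns x
row 2 (arm held, sun turns y): ω_ring = −(37/67)·y, ω_arm = 0
boundary: total ω_ring = x − (37/67)·y = 0 and total ω_sun = x + y = 1  ⇒  y = 67/104, x = 37/104
row 2 ring = −(37/67)·67/104 = -37/104
totals (row 1 + row 2): sun 37/104 + 67/104 = 1, ring 37/104 + (-37/104) = 0, arm 37/104 + 0 = 37/104
asked cell (total, arm) = 37/104

row1: w_G1=37/104 w_G3=37/104 w_R=37/104
row2: w_G1=67/104 w_G3=-37/104 w_R=0
total: w_G1=1 w_G3=0 w_R=37/104
asked value: 37/104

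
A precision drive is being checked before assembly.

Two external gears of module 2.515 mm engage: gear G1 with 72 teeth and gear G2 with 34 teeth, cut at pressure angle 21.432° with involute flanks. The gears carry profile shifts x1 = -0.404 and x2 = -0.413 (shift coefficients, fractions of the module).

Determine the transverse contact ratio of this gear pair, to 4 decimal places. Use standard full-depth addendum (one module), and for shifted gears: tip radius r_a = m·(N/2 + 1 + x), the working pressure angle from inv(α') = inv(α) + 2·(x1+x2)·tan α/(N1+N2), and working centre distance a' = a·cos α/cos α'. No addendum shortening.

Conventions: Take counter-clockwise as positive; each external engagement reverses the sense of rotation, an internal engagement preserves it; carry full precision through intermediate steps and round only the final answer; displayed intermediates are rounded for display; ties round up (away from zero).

1.8901

class = single-mesh tooth geometry [involute pair 72T × 34T, m = 2.515]
base radii: r_b1 = 84.279330, r_b2 = 39.798572
tip radii: r_a1 = 92.038940, r_a2 = 44.231305
inv(α') = inv(21.432°) + 2·(-0.404-0.413)·tan α/(72+34) = 0.01243013  ⇒  α' = 18.86122°
a' = a·cos α / cos α' = 133.2950·cos 21.432°/cos 18.86122° = 131.118384
action lengths: √(r_a1²−r_b1²) = 36.988661, √(r_a2²−r_b2²) = 19.299792
base pitch p_b = π·m·cos α = 7.354759
CR = (36.988661 + 19.299792 − 131.118384·sin 18.86122°)/7.354759 = 1.890055
contact ratio ≈ 1.8901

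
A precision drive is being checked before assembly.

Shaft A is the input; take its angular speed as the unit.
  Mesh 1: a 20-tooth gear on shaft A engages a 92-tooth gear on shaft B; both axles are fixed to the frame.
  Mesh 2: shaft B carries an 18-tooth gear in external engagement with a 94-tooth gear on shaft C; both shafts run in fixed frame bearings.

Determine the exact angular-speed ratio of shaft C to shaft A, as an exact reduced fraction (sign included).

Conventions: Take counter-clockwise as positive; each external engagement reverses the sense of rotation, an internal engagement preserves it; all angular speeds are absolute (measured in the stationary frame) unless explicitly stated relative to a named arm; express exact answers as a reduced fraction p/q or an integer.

45/1081

class = fixed-axis compound train [2 meshes; 2 ratios multiply, 2 sense flips]
mesh 1 [20T→92T]: running ratio 5/23, sense −
mesh 2 [18T→94T]: running ratio 45/1081, sense +
ω_out/ω_in = 45/1081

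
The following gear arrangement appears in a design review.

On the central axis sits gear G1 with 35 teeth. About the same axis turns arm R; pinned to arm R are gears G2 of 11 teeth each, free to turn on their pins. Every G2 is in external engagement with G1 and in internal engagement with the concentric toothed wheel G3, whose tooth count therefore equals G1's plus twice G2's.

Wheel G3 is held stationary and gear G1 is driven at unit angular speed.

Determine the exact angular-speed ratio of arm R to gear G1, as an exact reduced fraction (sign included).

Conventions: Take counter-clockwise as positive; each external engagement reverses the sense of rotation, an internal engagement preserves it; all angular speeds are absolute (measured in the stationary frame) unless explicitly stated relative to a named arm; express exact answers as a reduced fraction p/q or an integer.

35/92

planetary set (35T centre, 11T on arm, 57T internal) — Willis relation
ring teeth: 35 + 2·11 = 57
35(ω_sun−ω_arm) = −57(ω_ring−ω_arm),  ω_ring = 0, ω_sun = 1
35(1−ω_arm) = −57(0−ω_arm)  ⇒  92·ω_arm = 35  ⇒  ω_arm = 35/92
ω_out/ω_in = 35/92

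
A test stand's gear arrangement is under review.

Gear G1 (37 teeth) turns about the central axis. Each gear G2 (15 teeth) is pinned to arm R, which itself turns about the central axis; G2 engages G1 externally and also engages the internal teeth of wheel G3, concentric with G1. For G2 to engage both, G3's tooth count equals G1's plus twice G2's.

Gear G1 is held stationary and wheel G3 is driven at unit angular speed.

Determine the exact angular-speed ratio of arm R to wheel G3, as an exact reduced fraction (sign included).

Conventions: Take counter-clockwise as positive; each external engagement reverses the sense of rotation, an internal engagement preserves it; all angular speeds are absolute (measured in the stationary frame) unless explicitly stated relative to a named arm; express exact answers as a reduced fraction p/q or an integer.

67/104

topology: planetary set — G1 37T / G2 15T / G3 67T, arm = carrier (Willis)
ring teeth: 37 + 2·15 = 67
37(ω_sun−ω_arm) = −67(ω_ring−ω_arm),  ω_sun = 0, ω_ring = 1
37(0−ω_arm) = −67(1−ω_arm)  ⇒  104·ω_arm = 67  ⇒  ω_arm = 67/104
ω_out/ω_in = 67/104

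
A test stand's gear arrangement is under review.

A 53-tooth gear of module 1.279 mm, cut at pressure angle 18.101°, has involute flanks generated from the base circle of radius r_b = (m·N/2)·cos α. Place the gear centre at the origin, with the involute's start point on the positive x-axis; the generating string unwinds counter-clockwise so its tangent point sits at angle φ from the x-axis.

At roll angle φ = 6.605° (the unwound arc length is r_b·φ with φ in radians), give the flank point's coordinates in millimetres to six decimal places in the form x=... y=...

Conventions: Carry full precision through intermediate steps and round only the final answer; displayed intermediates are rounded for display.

recognized (one wheel, involute flank): single-mesh tooth geometry, m = 1.279, N = 53
pitch radius r_p = m·N/2 = 1.279·53/2 = 33.893500
base radius r_b = r_p·cos α = 33.893500·cos 18.101° = 32.216121
roll angle φ = 6.605° = 0.11527900 rad
x = r_b·(cos φ + φ·sin φ) = 32.429474
y = r_b·(sin φ − φ·cos φ) = 0.016430

x=32.429474 y=0.016430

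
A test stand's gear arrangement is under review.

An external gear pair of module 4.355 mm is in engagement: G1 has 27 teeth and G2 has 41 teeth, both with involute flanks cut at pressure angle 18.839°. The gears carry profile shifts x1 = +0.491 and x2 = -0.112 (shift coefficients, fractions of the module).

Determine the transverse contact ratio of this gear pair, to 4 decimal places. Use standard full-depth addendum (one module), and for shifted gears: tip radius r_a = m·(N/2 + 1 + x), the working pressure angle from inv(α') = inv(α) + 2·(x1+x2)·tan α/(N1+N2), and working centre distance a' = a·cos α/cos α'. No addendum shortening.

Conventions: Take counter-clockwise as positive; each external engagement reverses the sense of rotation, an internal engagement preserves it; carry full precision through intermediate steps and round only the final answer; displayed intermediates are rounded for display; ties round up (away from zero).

1.6096

class = single-mesh tooth geometry [involute pair 27T × 41T, m = 4.355]
base radii: r_b1 = 55.642967, r_b2 = 84.494876
tip radii: r_a1 = 65.285805, r_a2 = 93.144740
inv(α') = inv(18.839°) + 2·(+0.491-0.112)·tan α/(27+41) = 0.01618817  ⇒  α' = 20.53926°
a' = a·cos α / cos α' = 148.0700·cos 18.839°/cos 20.53926° = 149.650847
action lengths: √(r_a1²−r_b1²) = 34.148156, √(r_a2²−r_b2²) = 39.198961
base pitch p_b = π·m·cos α = 12.948706
CR = (34.148156 + 39.198961 − 149.650847·sin 20.53926°)/12.948706 = 1.609601
contact ratio ≈ 1.6096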